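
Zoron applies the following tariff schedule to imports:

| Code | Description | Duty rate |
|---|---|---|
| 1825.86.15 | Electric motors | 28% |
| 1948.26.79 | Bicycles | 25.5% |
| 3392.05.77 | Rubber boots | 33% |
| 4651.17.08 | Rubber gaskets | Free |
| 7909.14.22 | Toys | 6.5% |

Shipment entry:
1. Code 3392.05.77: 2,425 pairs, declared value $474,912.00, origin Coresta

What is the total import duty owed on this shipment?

Line 1 (3392.05.77, Coresta, 2,425 pairs, $474,912.00):
Base rate for 3392.05.77 is 33%.
Duty = $474,912.00 × 33% = $156,720.96.

$156,720.96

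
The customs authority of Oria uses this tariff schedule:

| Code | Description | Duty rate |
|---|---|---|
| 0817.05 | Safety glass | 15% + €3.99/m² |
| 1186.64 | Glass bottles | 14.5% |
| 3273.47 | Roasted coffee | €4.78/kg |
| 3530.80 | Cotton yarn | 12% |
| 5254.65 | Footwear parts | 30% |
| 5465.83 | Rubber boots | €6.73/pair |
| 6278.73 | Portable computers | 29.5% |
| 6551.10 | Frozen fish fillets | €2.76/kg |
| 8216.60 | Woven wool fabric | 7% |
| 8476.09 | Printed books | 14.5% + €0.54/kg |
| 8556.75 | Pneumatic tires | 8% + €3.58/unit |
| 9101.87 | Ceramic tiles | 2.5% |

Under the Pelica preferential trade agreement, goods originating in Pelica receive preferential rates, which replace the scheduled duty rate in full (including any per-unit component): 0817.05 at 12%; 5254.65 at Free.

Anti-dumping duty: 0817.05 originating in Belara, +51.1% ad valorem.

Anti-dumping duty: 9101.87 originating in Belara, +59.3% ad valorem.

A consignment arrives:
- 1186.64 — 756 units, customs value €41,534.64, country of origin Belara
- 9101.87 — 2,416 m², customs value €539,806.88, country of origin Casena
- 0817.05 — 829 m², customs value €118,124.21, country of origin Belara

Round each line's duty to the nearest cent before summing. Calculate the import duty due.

€100,905.50

Line 1 (1186.64, Belara, 756 units, €41,534.64):
Base rate for 1186.64 is 14.5%.
Duty = €41,534.64 × 14.5% = €6,022.52.
Line 2 (9101.87, Casena, 2,416 m², €539,806.88):
Base rate for 9101.87 is 2.5%.
The additional-duty order on 9101.87 targets Belara, not Casena; it does not apply.
Duty = €539,806.88 × 2.5% = €13,495.17.
Line 3 (0817.05, Belara, 829 m², €118,124.21):
Base rate for 0817.05 is 15% + €3.99/m².
0817.05 has an FTA preferential rate, but origin Belara is not Pelica; base rate stands.
Additional duty on 0817.05 from Belara: +51.1%. Applied ad valorem rate: 15% + 51.1% = 66.1%.
Duty = €118,124.21 × 66.1% + 829 × €3.99 = €81,387.81.
Total = €6,022.52 + €13,495.17 + €81,387.81 = €100,905.50.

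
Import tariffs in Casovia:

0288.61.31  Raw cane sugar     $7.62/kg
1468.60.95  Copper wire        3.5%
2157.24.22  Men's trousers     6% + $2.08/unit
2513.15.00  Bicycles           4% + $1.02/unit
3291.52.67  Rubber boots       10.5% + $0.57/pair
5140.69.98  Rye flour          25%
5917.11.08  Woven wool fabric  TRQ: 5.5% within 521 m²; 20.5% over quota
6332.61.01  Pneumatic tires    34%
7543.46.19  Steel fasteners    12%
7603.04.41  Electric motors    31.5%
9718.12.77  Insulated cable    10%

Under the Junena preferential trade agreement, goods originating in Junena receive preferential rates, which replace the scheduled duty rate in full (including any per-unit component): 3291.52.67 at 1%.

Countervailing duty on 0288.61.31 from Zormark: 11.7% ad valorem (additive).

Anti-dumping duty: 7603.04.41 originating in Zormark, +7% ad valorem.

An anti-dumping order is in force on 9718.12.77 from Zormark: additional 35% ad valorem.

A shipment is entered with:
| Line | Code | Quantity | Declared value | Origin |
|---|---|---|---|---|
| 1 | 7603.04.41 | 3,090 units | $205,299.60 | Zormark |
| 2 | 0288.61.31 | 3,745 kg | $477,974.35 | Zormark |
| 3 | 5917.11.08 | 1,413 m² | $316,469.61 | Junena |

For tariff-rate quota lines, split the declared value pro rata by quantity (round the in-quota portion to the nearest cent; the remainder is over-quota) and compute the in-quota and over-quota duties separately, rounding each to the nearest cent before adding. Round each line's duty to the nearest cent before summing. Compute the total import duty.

$210,873.26

Line 1 (7603.04.41, Zormark, 3,090 units, $205,299.60):
Base rate for 7603.04.41 is 31.5%.
Additional duty on 7603.04.41 from Zormark: +7%. Applied ad valorem rate: 31.5% + 7% = 38.5%.
Duty = $205,299.60 × 38.5% = $79,040.35.
Line 2 (0288.61.31, Zormark, 3,745 kg, $477,974.35):
Base rate for 0288.61.31 is $7.62/kg.
Additional duty on 0288.61.31 from Zormark: +11.7% ad valorem. Applied ad valorem rate = 11.7%.
Duty = $477,974.35 × 11.7% + 3,745 × $7.62 = $84,459.90.
Line 3 (5917.11.08, Junena, 1,413 m², $316,469.61):
Code 5917.11.08 is under a tariff-rate quota (threshold 521 m²). In-quota: 521 m² at 5.5%; over-quota: 892 m² at 20.5%.
Pro-rata value split: in-quota = $316,469.61 × 521/1,413 = $116,688.37; over-quota = $316,469.61 − $116,688.37 = $199,781.24.
In-quota duty = $116,688.37 × 5.5% = $6,417.86. Over-quota duty = $199,781.24 × 20.5% = $40,955.15.
Line duty = $6,417.86 + $40,955.15 = $47,373.01.
Total = $79,040.35 + $84,459.90 + $47,373.01 = $210,873.26.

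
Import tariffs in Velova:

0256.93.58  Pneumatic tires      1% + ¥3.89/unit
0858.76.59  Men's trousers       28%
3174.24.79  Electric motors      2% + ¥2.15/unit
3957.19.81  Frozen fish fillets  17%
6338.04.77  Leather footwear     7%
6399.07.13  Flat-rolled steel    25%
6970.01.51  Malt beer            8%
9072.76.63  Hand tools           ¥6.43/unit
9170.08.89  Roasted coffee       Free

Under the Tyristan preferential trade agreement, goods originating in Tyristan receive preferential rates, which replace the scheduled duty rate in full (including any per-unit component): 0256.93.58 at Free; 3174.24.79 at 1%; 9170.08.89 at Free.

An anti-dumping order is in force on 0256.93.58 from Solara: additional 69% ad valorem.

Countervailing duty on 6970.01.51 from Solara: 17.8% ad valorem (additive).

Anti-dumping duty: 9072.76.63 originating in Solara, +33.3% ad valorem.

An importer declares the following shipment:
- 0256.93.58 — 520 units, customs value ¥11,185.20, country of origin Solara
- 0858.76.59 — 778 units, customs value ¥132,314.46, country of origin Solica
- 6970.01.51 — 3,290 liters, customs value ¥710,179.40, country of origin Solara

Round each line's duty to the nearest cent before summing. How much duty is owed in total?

¥230,126.78

Line 1 (0256.93.58, Solara, 520 units, ¥11,185.20):
Base rate for 0256.93.58 is 1% + ¥3.89/unit.
0256.93.58 has an FTA preferential rate, but origin Solara is not Tyristan; base rate stands.
Additional duty on 0256.93.58 from Solara: +69%. Applied ad valorem rate: 1% + 69% = 70%.
Duty = ¥11,185.20 × 70% + 520 × ¥3.89 = ¥9,852.44.
Line 2 (0858.76.59, Solica, 778 units, ¥132,314.46):
Base rate for 0858.76.59 is 28%.
Duty = ¥132,314.46 × 28% = ¥37,048.05.
Line 3 (6970.01.51, Solara, 3,290 liters, ¥710,179.40):
Base rate for 6970.01.51 is 8%.
Additional duty on 6970.01.51 from Solara: +17.8%. Applied ad valorem rate: 8% + 17.8% = 25.8%.
Duty = ¥710,179.40 × 25.8% = ¥183,226.29.
Total = ¥9,852.44 + ¥37,048.05 + ¥183,226.29 = ¥230,126.78.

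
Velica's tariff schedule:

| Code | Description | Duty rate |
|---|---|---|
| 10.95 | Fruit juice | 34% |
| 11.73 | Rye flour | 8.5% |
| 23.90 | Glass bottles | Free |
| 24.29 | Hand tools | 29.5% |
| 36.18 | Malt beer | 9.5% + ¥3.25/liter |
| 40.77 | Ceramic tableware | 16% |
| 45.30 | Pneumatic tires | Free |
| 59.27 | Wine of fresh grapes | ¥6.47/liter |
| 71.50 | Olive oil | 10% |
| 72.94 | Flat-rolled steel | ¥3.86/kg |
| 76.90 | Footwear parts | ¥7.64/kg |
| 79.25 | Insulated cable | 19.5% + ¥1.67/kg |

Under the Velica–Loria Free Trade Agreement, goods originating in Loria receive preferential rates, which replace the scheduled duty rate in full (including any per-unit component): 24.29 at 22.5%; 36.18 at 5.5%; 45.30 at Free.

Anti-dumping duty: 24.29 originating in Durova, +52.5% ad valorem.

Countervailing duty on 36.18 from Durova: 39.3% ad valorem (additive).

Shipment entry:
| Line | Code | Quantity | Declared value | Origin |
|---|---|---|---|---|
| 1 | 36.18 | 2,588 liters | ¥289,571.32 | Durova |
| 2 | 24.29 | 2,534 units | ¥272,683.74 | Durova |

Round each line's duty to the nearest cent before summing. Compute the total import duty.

Line 1 (36.18, Durova, 2,588 liters, ¥289,571.32):
Base rate for 36.18 is 9.5% + ¥3.25/liter.
36.18 has an FTA preferential rate, but origin Durova is not Loria; base rate stands.
Additional duty on 36.18 from Durova: +39.3%. Applied ad valorem rate: 9.5% + 39.3% = 48.8%.
Duty = ¥289,571.32 × 48.8% + 2,588 × ¥3.25 = ¥149,721.80.
Line 2 (24.29, Durova, 2,534 units, ¥272,683.74):
Base rate for 24.29 is 29.5%.
24.29 has an FTA preferential rate, but origin Durova is not Loria; base rate stands.
Additional duty on 24.29 from Durova: +52.5%. Applied ad valorem rate: 29.5% + 52.5% = 82%.
Duty = ¥272,683.74 × 82% = ¥223,600.67.
Total = ¥149,721.80 + ¥223,600.67 = ¥373,322.47.

¥373,322.47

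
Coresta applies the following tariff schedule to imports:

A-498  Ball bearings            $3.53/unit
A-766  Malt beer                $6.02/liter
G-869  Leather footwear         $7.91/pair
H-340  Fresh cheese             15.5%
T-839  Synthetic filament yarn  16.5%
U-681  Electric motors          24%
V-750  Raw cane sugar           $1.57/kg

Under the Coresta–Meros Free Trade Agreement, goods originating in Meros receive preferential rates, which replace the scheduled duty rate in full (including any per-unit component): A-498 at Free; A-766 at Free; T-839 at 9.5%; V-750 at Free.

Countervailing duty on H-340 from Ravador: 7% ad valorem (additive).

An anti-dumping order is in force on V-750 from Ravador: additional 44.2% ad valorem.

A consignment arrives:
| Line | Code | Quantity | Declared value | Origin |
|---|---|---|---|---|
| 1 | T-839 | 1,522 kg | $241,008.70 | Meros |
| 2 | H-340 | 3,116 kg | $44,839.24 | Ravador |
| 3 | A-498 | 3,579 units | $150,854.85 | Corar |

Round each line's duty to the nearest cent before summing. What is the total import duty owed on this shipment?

$45,618.53

Line 1 (T-839, Meros, 1,522 kg, $241,008.70):
Base rate for T-839 is 16.5%.
Origin Meros qualifies under the Coresta–Meros agreement and T-839 is covered: preferential rate 9.5% applies instead.
Duty = $241,008.70 × 9.5% = $22,895.83.
Line 2 (H-340, Ravador, 3,116 kg, $44,839.24):
Base rate for H-340 is 15.5%.
Additional duty on H-340 from Ravador: +7%. Applied ad valorem rate: 15.5% + 7% = 22.5%.
Duty = $44,839.24 × 22.5% = $10,088.83.
Line 3 (A-498, Corar, 3,579 units, $150,854.85):
Base rate for A-498 is $3.53/unit.
A-498 has an FTA preferential rate, but origin Corar is not Meros; base rate stands.
Duty = 3,579 × $3.53 = $12,633.87.
Total = $22,895.83 + $10,088.83 + $12,633.87 = $45,618.53.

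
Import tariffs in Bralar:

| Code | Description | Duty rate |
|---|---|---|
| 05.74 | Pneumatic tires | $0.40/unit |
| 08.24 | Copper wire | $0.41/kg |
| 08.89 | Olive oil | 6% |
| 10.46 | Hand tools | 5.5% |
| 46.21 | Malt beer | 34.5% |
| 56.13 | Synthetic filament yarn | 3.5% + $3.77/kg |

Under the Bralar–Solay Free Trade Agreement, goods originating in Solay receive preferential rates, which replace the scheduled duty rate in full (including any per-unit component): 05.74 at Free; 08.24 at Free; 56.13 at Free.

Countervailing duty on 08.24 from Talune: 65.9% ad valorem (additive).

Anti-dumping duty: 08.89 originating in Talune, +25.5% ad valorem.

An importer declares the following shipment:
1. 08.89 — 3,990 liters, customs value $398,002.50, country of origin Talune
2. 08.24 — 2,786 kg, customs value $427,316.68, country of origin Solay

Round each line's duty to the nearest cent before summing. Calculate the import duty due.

$125,370.79

Line 1 (08.89, Talune, 3,990 liters, $398,002.50):
Base rate for 08.89 is 6%.
Additional duty on 08.89 from Talune: +25.5%. Applied ad valorem rate: 6% + 25.5% = 31.5%.
Duty = $398,002.50 × 31.5% = $125,370.79.
Line 2 (08.24, Solay, 2,786 kg, $427,316.68):
Base rate for 08.24 is $0.41/kg.
Origin Solay qualifies under the Bralar–Solay agreement and 08.24 is covered: preferential rate Free applies instead.
The additional-duty order on 08.24 targets Talune, not Solay; it does not apply.
Duty = $427,316.68 × 0% = $0.00.
Total = $125,370.79 + $0.00 = $125,370.79.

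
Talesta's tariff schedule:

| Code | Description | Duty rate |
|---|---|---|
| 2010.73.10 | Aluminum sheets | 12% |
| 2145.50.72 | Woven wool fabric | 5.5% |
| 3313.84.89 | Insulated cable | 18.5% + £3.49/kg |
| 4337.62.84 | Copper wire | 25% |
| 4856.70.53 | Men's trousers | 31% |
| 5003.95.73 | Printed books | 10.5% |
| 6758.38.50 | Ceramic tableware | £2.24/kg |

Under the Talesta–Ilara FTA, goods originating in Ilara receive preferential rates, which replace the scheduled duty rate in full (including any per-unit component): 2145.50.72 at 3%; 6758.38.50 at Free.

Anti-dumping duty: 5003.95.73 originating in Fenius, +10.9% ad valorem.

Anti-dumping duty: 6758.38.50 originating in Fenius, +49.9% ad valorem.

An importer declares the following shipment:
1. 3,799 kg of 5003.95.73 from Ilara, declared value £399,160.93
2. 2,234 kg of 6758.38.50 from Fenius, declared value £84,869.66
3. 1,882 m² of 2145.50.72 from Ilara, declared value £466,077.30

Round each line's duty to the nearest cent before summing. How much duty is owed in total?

£103,248.34

Line 1 (5003.95.73, Ilara, 3,799 kg, £399,160.93):
Base rate for 5003.95.73 is 10.5%.
Origin Ilara is the FTA partner but 5003.95.73 is not on the preference list; base rate stands.
The additional-duty order on 5003.95.73 targets Fenius, not Ilara; it does not apply.
Duty = £399,160.93 × 10.5% = £41,911.90.
Line 2 (6758.38.50, Fenius, 2,234 kg, £84,869.66):
Base rate for 6758.38.50 is £2.24/kg.
6758.38.50 has an FTA preferential rate, but origin Fenius is not Ilara; base rate stands.
Additional duty on 6758.38.50 from Fenius: +49.9% ad valorem. Applied ad valorem rate = 49.9%.
Duty = £84,869.66 × 49.9% + 2,234 × £2.24 = £47,354.12.
Line 3 (2145.50.72, Ilara, 1,882 m², £466,077.30):
Base rate for 2145.50.72 is 5.5%.
Origin Ilara qualifies under the Talesta–Ilara agreement and 2145.50.72 is covered: preferential rate 3% applies instead.
Duty = £466,077.30 × 3% = £13,982.32.
Total = £41,911.90 + £47,354.12 + £13,982.32 = £103,248.34.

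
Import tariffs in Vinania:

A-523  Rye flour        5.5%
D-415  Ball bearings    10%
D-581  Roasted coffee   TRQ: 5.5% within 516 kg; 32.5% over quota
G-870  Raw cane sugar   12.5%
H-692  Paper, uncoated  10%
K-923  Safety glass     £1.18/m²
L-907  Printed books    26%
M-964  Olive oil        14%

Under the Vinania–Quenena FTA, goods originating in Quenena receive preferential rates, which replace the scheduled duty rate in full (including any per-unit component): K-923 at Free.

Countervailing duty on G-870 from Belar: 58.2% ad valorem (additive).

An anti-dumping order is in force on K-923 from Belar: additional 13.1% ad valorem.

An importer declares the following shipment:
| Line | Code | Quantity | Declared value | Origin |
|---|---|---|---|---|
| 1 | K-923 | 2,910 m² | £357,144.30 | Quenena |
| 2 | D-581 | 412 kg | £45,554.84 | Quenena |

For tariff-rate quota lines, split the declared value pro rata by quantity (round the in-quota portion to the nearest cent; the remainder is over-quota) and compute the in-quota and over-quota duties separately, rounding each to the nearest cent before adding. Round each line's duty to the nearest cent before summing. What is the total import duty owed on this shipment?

Line 1 (K-923, Quenena, 2,910 m², £357,144.30):
Base rate for K-923 is £1.18/m².
Origin Quenena qualifies under the Vinania–Quenena agreement and K-923 is covered: preferential rate Free applies instead.
The additional-duty order on K-923 targets Belar, not Quenena; it does not apply.
Duty = £357,144.30 × 0% = £0.00.
Line 2 (D-581, Quenena, 412 kg, £45,554.84):
Code D-581 is under a tariff-rate quota (threshold 516 kg). Quantity 412 kg is within the quota, so the in-quota rate 5.5% applies to the full value.
Duty = £45,554.84 × 5.5% = £2,505.52.
Total = £0.00 + £2,505.52 = £2,505.52.

£2,505.52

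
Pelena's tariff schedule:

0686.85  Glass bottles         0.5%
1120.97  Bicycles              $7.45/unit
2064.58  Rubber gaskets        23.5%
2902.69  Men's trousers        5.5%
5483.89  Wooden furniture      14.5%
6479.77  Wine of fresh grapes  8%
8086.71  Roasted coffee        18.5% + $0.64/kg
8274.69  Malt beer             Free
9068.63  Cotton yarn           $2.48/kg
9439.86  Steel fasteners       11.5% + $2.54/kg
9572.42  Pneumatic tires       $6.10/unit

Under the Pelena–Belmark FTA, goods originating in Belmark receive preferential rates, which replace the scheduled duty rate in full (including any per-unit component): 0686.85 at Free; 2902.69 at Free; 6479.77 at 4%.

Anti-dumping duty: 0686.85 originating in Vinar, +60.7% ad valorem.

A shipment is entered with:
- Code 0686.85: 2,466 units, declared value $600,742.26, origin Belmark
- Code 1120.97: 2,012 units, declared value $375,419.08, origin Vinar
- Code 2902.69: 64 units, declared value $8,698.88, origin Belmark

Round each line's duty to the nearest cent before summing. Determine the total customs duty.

$14,989.40

Line 1 (0686.85, Belmark, 2,466 units, $600,742.26):
Base rate for 0686.85 is 0.5%.
Origin Belmark qualifies under the Pelena–Belmark agreement and 0686.85 is covered: preferential rate Free applies instead.
The additional-duty order on 0686.85 targets Vinar, not Belmark; it does not apply.
Duty = $600,742.26 × 0% = $0.00.
Line 2 (1120.97, Vinar, 2,012 units, $375,419.08):
Base rate for 1120.97 is $7.45/unit.
Duty = 2,012 × $7.45 = $14,989.40.
Line 3 (2902.69, Belmark, 64 units, $8,698.88):
Base rate for 2902.69 is 5.5%.
Origin Belmark qualifies under the Pelena–Belmark agreement and 2902.69 is covered: preferential rate Free applies instead.
Duty = $8,698.88 × 0% = $0.00.
Total = $0.00 + $14,989.40 + $0.00 = $14,989.40.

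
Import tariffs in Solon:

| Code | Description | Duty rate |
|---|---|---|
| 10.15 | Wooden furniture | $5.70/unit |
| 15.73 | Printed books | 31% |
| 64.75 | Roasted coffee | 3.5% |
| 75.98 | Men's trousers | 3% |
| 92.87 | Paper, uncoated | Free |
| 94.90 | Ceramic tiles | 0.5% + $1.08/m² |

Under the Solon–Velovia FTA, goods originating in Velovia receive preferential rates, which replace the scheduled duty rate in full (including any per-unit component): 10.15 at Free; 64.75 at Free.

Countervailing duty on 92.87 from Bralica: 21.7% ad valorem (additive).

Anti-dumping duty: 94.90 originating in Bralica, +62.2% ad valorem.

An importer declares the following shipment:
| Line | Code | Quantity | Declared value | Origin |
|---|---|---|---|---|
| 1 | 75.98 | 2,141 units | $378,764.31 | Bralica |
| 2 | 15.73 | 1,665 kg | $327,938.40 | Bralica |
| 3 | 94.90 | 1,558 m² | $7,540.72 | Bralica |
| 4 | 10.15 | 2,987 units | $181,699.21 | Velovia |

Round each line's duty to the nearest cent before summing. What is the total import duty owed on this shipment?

$119,434.50

Line 1 (75.98, Bralica, 2,141 units, $378,764.31):
Base rate for 75.98 is 3%.
Duty = $378,764.31 × 3% = $11,362.93.
Line 2 (15.73, Bralica, 1,665 kg, $327,938.40):
Base rate for 15.73 is 31%.
Duty = $327,938.40 × 31% = $101,660.90.
Line 3 (94.90, Bralica, 1,558 m², $7,540.72):
Base rate for 94.90 is 0.5% + $1.08/m².
Additional duty on 94.90 from Bralica: +62.2%. Applied ad valorem rate: 0.5% + 62.2% = 62.7%.
Duty = $7,540.72 × 62.7% + 1,558 × $1.08 = $6,410.67.
Line 4 (10.15, Velovia, 2,987 units, $181,699.21):
Base rate for 10.15 is $5.70/unit.
Origin Velovia qualifies under the Solon–Velovia agreement and 10.15 is covered: preferential rate Free applies instead.
Duty = $181,699.21 × 0% = $0.00.
Total = $11,362.93 + $101,660.90 + $6,410.67 + $0.00 = $119,434.50.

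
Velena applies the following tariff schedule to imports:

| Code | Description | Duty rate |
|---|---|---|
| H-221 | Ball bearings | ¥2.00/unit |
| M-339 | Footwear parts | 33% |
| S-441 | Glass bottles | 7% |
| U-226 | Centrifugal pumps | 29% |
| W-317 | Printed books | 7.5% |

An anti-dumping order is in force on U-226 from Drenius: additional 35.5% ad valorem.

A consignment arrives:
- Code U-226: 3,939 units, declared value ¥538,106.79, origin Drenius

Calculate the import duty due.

¥347,078.88

Line 1 (U-226, Drenius, 3,939 units, ¥538,106.79):
Base rate for U-226 is 29%.
Additional duty on U-226 from Drenius: +35.5%. Applied ad valorem rate: 29% + 35.5% = 64.5%.
Duty = ¥538,106.79 × 64.5% = ¥347,078.88.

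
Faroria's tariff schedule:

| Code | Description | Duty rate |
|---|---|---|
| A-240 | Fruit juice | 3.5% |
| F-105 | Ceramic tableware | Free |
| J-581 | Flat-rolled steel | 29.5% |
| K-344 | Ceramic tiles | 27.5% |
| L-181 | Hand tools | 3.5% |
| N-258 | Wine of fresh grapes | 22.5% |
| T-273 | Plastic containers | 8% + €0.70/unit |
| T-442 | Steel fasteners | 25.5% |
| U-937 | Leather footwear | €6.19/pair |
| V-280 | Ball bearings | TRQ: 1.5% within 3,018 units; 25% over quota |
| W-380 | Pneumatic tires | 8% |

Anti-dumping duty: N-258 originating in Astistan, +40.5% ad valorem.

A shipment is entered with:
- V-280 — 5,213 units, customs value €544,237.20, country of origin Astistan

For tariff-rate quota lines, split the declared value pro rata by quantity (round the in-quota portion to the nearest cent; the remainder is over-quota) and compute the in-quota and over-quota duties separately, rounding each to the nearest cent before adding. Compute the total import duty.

Line 1 (V-280, Astistan, 5,213 units, €544,237.20):
Code V-280 is under a tariff-rate quota (threshold 3,018 units). In-quota: 3,018 units at 1.5%; over-quota: 2,195 units at 25%.
Pro-rata value split: in-quota = €544,237.20 × 3,018/5,213 = €315,079.20; over-quota = €544,237.20 − €315,079.20 = €229,158.00.
In-quota duty = €315,079.20 × 1.5% = €4,726.19. Over-quota duty = €229,158.00 × 25% = €57,289.50.
Line duty = €4,726.19 + €57,289.50 = €62,015.69.

€62,015.69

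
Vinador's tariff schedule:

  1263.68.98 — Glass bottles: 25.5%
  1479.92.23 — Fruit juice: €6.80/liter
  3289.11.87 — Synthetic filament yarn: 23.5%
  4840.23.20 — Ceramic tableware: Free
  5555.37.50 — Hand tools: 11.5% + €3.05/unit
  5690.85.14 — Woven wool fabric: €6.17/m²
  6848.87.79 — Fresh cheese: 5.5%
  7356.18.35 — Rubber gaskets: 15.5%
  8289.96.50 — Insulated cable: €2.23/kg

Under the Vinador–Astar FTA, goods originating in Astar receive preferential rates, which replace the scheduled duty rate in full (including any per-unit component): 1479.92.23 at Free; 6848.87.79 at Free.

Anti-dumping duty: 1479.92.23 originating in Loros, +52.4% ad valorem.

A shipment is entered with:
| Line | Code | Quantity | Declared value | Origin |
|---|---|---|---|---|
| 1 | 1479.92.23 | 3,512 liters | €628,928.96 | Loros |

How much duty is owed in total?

€353,440.38

Line 1 (1479.92.23, Loros, 3,512 liters, €628,928.96):
Base rate for 1479.92.23 is €6.80/liter.
1479.92.23 has an FTA preferential rate, but origin Loros is not Astar; base rate stands.
Additional duty on 1479.92.23 from Loros: +52.4% ad valorem. Applied ad valorem rate = 52.4%.
Duty = €628,928.96 × 52.4% + 3,512 × €6.80 = €353,440.38.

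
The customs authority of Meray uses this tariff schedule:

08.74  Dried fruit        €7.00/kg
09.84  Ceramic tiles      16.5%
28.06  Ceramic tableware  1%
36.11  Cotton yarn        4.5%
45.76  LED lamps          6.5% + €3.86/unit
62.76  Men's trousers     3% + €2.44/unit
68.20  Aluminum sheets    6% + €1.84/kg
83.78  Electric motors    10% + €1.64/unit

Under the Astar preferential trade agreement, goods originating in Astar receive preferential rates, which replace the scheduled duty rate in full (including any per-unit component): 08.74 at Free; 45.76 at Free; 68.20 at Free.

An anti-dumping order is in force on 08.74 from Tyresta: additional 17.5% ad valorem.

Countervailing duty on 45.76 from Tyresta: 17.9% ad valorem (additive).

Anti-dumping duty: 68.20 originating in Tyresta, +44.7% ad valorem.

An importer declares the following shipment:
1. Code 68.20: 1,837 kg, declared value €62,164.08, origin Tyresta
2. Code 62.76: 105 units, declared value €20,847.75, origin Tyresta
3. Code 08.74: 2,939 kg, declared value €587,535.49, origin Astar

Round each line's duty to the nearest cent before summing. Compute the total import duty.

Line 1 (68.20, Tyresta, 1,837 kg, €62,164.08):
Base rate for 68.20 is 6% + €1.84/kg.
68.20 has an FTA preferential rate, but origin Tyresta is not Astar; base rate stands.
Additional duty on 68.20 from Tyresta: +44.7%. Applied ad valorem rate: 6% + 44.7% = 50.7%.
Duty = €62,164.08 × 50.7% + 1,837 × €1.84 = €34,897.27.
Line 2 (62.76, Tyresta, 105 units, €20,847.75):
Base rate for 62.76 is 3% + €2.44/unit.
Duty = €20,847.75 × 3% + 105 × €2.44 = €881.63.
Line 3 (08.74, Astar, 2,939 kg, €587,535.49):
Base rate for 08.74 is €7.00/kg.
Origin Astar qualifies under the Meray–Astar agreement and 08.74 is covered: preferential rate Free applies instead.
The additional-duty order on 08.74 targets Tyresta, not Astar; it does not apply.
Duty = €587,535.49 × 0% = €0.00.
Total = €34,897.27 + €881.63 + €0.00 = €35,778.90.

€35,778.90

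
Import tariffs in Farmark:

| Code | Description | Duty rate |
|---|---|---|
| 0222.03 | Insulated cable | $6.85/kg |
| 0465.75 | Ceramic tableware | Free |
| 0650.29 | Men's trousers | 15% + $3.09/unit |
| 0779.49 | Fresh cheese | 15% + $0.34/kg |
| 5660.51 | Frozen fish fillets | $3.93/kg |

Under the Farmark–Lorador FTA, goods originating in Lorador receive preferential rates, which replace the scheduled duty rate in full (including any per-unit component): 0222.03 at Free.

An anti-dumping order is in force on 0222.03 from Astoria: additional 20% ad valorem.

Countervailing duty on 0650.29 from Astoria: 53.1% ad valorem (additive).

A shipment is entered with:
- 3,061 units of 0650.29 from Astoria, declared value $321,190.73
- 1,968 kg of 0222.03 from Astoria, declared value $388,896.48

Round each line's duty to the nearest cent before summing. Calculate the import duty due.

Line 1 (0650.29, Astoria, 3,061 units, $321,190.73):
Base rate for 0650.29 is 15% + $3.09/unit.
Additional duty on 0650.29 from Astoria: +53.1%. Applied ad valorem rate: 15% + 53.1% = 68.1%.
Duty = $321,190.73 × 68.1% + 3,061 × $3.09 = $228,189.38.
Line 2 (0222.03, Astoria, 1,968 kg, $388,896.48):
Base rate for 0222.03 is $6.85/kg.
0222.03 has an FTA preferential rate, but origin Astoria is not Lorador; base rate stands.
Additional duty on 0222.03 from Astoria: +20% ad valorem. Applied ad valorem rate = 20%.
Duty = $388,896.48 × 20% + 1,968 × $6.85 = $91,260.10.
Total = $228,189.38 + $91,260.10 = $319,449.48.

$319,449.48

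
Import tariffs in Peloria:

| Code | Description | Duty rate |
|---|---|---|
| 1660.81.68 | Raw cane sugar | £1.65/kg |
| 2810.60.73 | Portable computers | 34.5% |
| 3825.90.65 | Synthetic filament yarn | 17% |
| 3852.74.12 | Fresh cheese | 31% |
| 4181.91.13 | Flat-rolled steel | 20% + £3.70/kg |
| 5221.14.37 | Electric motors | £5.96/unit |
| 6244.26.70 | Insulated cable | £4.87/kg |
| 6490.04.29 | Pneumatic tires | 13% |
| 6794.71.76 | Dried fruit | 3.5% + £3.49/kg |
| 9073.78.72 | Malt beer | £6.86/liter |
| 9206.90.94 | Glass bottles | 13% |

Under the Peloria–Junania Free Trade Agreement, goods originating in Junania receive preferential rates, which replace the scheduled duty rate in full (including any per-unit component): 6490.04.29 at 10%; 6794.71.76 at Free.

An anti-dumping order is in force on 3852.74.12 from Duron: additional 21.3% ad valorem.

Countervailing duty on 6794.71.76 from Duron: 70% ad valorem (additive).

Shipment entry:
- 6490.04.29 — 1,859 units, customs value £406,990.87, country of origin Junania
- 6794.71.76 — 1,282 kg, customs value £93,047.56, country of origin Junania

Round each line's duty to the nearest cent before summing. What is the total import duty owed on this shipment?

£40,699.09

Line 1 (6490.04.29, Junania, 1,859 units, £406,990.87):
Base rate for 6490.04.29 is 13%.
Origin Junania qualifies under the Peloria–Junania agreement and 6490.04.29 is covered: preferential rate 10% applies instead.
Duty = £406,990.87 × 10% = £40,699.09.
Line 2 (6794.71.76, Junania, 1,282 kg, £93,047.56):
Base rate for 6794.71.76 is 3.5% + £3.49/kg.
Origin Junania qualifies under the Peloria–Junania agreement and 6794.71.76 is covered: preferential rate Free applies instead.
The additional-duty order on 6794.71.76 targets Duron, not Junania; it does not apply.
Duty = £93,047.56 × 0% = £0.00.
Total = £40,699.09 + £0.00 = £40,699.09.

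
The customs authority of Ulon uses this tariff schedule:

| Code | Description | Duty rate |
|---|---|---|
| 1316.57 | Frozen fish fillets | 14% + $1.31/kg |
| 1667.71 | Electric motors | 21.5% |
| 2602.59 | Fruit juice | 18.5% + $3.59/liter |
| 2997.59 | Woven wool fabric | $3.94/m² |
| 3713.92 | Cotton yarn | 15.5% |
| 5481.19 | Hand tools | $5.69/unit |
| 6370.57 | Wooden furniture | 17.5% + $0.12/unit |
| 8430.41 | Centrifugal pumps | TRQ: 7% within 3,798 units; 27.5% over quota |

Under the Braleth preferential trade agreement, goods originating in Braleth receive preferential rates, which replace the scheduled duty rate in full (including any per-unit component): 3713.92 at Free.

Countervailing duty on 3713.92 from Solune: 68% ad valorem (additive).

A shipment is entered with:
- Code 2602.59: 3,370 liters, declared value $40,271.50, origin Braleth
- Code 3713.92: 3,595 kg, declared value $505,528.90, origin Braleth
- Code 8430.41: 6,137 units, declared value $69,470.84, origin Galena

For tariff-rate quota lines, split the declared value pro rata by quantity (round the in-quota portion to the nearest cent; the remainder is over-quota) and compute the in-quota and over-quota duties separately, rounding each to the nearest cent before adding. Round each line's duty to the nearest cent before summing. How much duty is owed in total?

Line 1 (2602.59, Braleth, 3,370 liters, $40,271.50):
Base rate for 2602.59 is 18.5% + $3.59/liter.
Origin Braleth is the FTA partner but 2602.59 is not on the preference list; base rate stands.
Duty = $40,271.50 × 18.5% + 3,370 × $3.59 = $19,548.53.
Line 2 (3713.92, Braleth, 3,595 kg, $505,528.90):
Base rate for 3713.92 is 15.5%.
Origin Braleth qualifies under the Ulon–Braleth agreement and 3713.92 is covered: preferential rate Free applies instead.
The additional-duty order on 3713.92 targets Solune, not Braleth; it does not apply.
Duty = $505,528.90 × 0% = $0.00.
Line 3 (8430.41, Galena, 6,137 units, $69,470.84):
Code 8430.41 is under a tariff-rate quota (threshold 3,798 units). In-quota: 3,798 units at 7%; over-quota: 2,339 units at 27.5%.
Pro-rata value split: in-quota = $69,470.84 × 3,798/6,137 = $42,993.36; over-quota = $69,470.84 − $42,993.36 = $26,477.48.
In-quota duty = $42,993.36 × 7% = $3,009.54. Over-quota duty = $26,477.48 × 27.5% = $7,281.31.
Line duty = $3,009.54 + $7,281.31 = $10,290.85.
Total = $19,548.53 + $0.00 + $10,290.85 = $29,839.38.

$29,839.38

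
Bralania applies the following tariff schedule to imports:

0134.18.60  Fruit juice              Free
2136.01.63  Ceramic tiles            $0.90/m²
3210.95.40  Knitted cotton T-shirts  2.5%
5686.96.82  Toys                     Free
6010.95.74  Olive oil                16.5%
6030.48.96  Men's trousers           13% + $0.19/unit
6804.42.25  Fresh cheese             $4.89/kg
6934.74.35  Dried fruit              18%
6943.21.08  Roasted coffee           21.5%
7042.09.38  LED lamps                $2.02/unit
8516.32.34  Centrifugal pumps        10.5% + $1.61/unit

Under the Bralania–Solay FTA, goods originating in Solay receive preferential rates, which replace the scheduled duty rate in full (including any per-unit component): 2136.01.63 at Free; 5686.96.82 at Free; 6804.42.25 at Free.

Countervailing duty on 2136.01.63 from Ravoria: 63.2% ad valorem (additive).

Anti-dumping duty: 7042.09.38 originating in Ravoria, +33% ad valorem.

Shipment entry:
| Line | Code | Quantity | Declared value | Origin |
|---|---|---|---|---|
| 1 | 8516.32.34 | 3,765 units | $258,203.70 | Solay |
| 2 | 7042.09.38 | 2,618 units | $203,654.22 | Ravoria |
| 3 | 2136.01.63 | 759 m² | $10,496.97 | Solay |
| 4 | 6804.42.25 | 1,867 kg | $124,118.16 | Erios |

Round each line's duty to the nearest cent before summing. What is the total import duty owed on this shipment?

Line 1 (8516.32.34, Solay, 3,765 units, $258,203.70):
Base rate for 8516.32.34 is 10.5% + $1.61/unit.
Origin Solay is the FTA partner but 8516.32.34 is not on the preference list; base rate stands.
Duty = $258,203.70 × 10.5% + 3,765 × $1.61 = $33,173.04.
Line 2 (7042.09.38, Ravoria, 2,618 units, $203,654.22):
Base rate for 7042.09.38 is $2.02/unit.
Additional duty on 7042.09.38 from Ravoria: +33% ad valorem. Applied ad valorem rate = 33%.
Duty = $203,654.22 × 33% + 2,618 × $2.02 = $72,494.25.
Line 3 (2136.01.63, Solay, 759 m², $10,496.97):
Base rate for 2136.01.63 is $0.90/m².
Origin Solay qualifies under the Bralania–Solay agreement and 2136.01.63 is covered: preferential rate Free applies instead.
The additional-duty order on 2136.01.63 targets Ravoria, not Solay; it does not apply.
Duty = $10,496.97 × 0% = $0.00.
Line 4 (6804.42.25, Erios, 1,867 kg, $124,118.16):
Base rate for 6804.42.25 is $4.89/kg.
6804.42.25 has an FTA preferential rate, but origin Erios is not Solay; base rate stands.
Duty = 1,867 × $4.89 = $9,129.63.
Total = $33,173.04 + $72,494.25 + $0.00 + $9,129.63 = $114,796.92.

$114,796.92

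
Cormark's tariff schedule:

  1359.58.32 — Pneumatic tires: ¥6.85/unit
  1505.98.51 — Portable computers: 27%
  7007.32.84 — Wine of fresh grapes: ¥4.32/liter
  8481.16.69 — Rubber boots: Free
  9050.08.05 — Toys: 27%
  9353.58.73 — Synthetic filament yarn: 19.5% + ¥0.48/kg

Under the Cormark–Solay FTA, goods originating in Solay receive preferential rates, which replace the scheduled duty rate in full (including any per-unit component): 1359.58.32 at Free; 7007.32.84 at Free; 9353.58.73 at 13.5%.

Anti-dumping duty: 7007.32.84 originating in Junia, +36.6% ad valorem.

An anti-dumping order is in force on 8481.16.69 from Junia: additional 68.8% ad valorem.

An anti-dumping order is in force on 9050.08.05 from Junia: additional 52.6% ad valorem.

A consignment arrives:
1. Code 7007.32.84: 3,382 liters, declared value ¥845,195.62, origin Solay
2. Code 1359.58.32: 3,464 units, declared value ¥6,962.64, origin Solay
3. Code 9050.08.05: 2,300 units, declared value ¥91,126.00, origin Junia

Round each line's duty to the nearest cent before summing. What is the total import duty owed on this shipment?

¥72,536.30

Line 1 (7007.32.84, Solay, 3,382 liters, ¥845,195.62):
Base rate for 7007.32.84 is ¥4.32/liter.
Origin Solay qualifies under the Cormark–Solay agreement and 7007.32.84 is covered: preferential rate Free applies instead.
The additional-duty order on 7007.32.84 targets Junia, not Solay; it does not apply.
Duty = ¥845,195.62 × 0% = ¥0.00.
Line 2 (1359.58.32, Solay, 3,464 units, ¥6,962.64):
Base rate for 1359.58.32 is ¥6.85/unit.
Origin Solay qualifies under the Cormark–Solay agreement and 1359.58.32 is covered: preferential rate Free applies instead.
Duty = ¥6,962.64 × 0% = ¥0.00.
Line 3 (9050.08.05, Junia, 2,300 units, ¥91,126.00):
Base rate for 9050.08.05 is 27%.
Additional duty on 9050.08.05 from Junia: +52.6%. Applied ad valorem rate: 27% + 52.6% = 79.6%.
Duty = ¥91,126.00 × 79.6% = ¥72,536.30.
Total = ¥0.00 + ¥0.00 + ¥72,536.30 = ¥72,536.30.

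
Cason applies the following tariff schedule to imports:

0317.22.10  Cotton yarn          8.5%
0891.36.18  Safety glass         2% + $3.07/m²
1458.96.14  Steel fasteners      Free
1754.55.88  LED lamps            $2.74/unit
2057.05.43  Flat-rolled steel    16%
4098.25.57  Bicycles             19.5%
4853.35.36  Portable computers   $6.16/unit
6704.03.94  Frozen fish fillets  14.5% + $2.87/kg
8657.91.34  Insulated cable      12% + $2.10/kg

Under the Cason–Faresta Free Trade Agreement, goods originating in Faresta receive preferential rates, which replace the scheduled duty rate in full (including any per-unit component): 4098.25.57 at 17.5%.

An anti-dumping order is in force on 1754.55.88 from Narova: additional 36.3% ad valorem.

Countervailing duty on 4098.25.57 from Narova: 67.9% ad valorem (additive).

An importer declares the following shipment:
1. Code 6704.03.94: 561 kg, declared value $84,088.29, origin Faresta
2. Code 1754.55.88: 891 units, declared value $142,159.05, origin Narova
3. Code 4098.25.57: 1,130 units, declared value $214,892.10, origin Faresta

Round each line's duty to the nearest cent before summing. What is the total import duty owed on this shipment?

Line 1 (6704.03.94, Faresta, 561 kg, $84,088.29):
Base rate for 6704.03.94 is 14.5% + $2.87/kg.
Origin Faresta is the FTA partner but 6704.03.94 is not on the preference list; base rate stands.
Duty = $84,088.29 × 14.5% + 561 × $2.87 = $13,802.87.
Line 2 (1754.55.88, Narova, 891 units, $142,159.05):
Base rate for 1754.55.88 is $2.74/unit.
Additional duty on 1754.55.88 from Narova: +36.3% ad valorem. Applied ad valorem rate = 36.3%.
Duty = $142,159.05 × 36.3% + 891 × $2.74 = $54,045.08.
Line 3 (4098.25.57, Faresta, 1,130 units, $214,892.10):
Base rate for 4098.25.57 is 19.5%.
Origin Faresta qualifies under the Cason–Faresta agreement and 4098.25.57 is covered: preferential rate 17.5% applies instead.
The additional-duty order on 4098.25.57 targets Narova, not Faresta; it does not apply.
Duty = $214,892.10 × 17.5% = $37,606.12.
Total = $13,802.87 + $54,045.08 + $37,606.12 = $105,454.07.

$105,454.07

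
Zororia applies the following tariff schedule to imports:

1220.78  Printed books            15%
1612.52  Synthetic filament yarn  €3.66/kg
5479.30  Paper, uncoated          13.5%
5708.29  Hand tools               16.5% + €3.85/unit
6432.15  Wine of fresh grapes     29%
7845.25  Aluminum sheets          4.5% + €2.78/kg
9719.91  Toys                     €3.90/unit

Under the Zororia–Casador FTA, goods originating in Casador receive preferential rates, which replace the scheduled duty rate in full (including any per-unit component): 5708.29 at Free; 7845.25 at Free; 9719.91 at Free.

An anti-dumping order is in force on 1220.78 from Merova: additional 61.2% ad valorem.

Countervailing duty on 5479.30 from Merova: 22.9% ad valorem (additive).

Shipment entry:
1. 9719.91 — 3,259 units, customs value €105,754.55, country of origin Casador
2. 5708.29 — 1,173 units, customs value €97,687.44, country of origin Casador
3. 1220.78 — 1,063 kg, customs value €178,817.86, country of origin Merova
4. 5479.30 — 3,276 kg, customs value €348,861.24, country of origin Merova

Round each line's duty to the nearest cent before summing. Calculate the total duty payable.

€263,244.70

Line 1 (9719.91, Casador, 3,259 units, €105,754.55):
Base rate for 9719.91 is €3.90/unit.
Origin Casador qualifies under the Zororia–Casador agreement and 9719.91 is covered: preferential rate Free applies instead.
Duty = €105,754.55 × 0% = €0.00.
Line 2 (5708.29, Casador, 1,173 units, €97,687.44):
Base rate for 5708.29 is 16.5% + €3.85/unit.
Origin Casador qualifies under the Zororia–Casador agreement and 5708.29 is covered: preferential rate Free applies instead.
Duty = €97,687.44 × 0% = €0.00.
Line 3 (1220.78, Merova, 1,063 kg, €178,817.86):
Base rate for 1220.78 is 15%.
Additional duty on 1220.78 from Merova: +61.2%. Applied ad valorem rate: 15% + 61.2% = 76.2%.
Duty = €178,817.86 × 76.2% = €136,259.21.
Line 4 (5479.30, Merova, 3,276 kg, €348,861.24):
Base rate for 5479.30 is 13.5%.
Additional duty on 5479.30 from Merova: +22.9%. Applied ad valorem rate: 13.5% + 22.9% = 36.4%.
Duty = €348,861.24 × 36.4% = €126,985.49.
Total = €0.00 + €0.00 + €136,259.21 + €126,985.49 = €263,244.70.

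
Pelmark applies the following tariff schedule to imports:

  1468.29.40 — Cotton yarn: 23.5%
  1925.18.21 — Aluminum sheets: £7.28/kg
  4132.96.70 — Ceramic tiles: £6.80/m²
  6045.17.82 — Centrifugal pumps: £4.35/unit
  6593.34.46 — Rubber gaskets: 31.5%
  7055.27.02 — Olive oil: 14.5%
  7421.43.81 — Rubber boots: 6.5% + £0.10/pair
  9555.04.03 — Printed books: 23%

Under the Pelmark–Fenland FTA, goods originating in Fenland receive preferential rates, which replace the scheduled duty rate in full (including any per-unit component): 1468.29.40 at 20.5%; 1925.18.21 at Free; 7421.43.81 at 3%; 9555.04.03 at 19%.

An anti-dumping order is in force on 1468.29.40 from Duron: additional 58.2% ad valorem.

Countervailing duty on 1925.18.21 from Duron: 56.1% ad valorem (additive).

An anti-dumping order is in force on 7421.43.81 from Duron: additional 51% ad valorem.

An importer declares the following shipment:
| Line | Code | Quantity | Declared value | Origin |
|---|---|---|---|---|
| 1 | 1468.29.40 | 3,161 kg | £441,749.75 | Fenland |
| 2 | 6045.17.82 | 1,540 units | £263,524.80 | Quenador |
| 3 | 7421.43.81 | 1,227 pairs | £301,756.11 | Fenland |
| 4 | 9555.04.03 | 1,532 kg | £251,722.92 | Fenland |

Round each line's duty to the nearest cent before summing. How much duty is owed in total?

Line 1 (1468.29.40, Fenland, 3,161 kg, £441,749.75):
Base rate for 1468.29.40 is 23.5%.
Origin Fenland qualifies under the Pelmark–Fenland agreement and 1468.29.40 is covered: preferential rate 20.5% applies instead.
The additional-duty order on 1468.29.40 targets Duron, not Fenland; it does not apply.
Duty = £441,749.75 × 20.5% = £90,558.70.
Line 2 (6045.17.82, Quenador, 1,540 units, £263,524.80):
Base rate for 6045.17.82 is £4.35/unit.
Duty = 1,540 × £4.35 = £6,699.00.
Line 3 (7421.43.81, Fenland, 1,227 pairs, £301,756.11):
Base rate for 7421.43.81 is 6.5% + £0.10/pair.
Origin Fenland qualifies under the Pelmark–Fenland agreement and 7421.43.81 is covered: preferential rate 3% applies instead.
The additional-duty order on 7421.43.81 targets Duron, not Fenland; it does not apply.
Duty = £301,756.11 × 3% = £9,052.68.
Line 4 (9555.04.03, Fenland, 1,532 kg, £251,722.92):
Base rate for 9555.04.03 is 23%.
Origin Fenland qualifies under the Pelmark–Fenland agreement and 9555.04.03 is covered: preferential rate 19% applies instead.
Duty = £251,722.92 × 19% = £47,827.35.
Total = £90,558.70 + £6,699.00 + £9,052.68 + £47,827.35 = £154,137.73.

£154,137.73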